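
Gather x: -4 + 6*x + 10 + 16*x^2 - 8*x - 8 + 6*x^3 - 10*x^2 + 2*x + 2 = 6*x^3 + 6*x^2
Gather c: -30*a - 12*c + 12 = -30*a - 12*c + 12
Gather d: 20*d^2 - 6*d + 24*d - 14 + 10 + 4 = 20*d^2 + 18*d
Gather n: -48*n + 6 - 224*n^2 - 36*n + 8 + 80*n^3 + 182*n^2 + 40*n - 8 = 80*n^3 - 42*n^2 - 44*n + 6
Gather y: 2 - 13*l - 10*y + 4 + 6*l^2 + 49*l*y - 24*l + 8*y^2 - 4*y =6*l^2 - 37*l + 8*y^2 + y*(49*l - 14) + 6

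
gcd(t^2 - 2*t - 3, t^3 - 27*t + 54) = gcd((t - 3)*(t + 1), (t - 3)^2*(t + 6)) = t - 3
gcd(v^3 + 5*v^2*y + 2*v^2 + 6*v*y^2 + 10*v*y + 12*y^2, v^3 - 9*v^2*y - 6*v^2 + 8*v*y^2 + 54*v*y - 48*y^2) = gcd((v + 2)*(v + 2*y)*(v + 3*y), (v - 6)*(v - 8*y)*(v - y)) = 1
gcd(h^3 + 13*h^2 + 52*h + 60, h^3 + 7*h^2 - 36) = h + 6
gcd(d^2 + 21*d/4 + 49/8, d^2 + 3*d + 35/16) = d + 7/4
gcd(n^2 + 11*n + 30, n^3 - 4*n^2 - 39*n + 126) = n + 6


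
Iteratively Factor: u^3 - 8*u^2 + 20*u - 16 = (u - 2)*(u^2 - 6*u + 8) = (u - 2)^2*(u - 4)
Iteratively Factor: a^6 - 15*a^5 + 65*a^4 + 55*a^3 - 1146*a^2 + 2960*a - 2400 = (a - 2)*(a^5 - 13*a^4 + 39*a^3 + 133*a^2 - 880*a + 1200) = (a - 3)*(a - 2)*(a^4 - 10*a^3 + 9*a^2 + 160*a - 400) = (a - 4)*(a - 3)*(a - 2)*(a^3 - 6*a^2 - 15*a + 100) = (a - 4)*(a - 3)*(a - 2)*(a + 4)*(a^2 - 10*a + 25) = (a - 5)*(a - 4)*(a - 3)*(a - 2)*(a + 4)*(a - 5)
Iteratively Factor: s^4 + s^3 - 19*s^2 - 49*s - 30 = (s + 2)*(s^3 - s^2 - 17*s - 15) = (s + 1)*(s + 2)*(s^2 - 2*s - 15) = (s - 5)*(s + 1)*(s + 2)*(s + 3)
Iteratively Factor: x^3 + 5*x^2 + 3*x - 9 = (x + 3)*(x^2 + 2*x - 3) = (x - 1)*(x + 3)*(x + 3)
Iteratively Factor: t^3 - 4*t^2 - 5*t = (t + 1)*(t^2 - 5*t) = (t - 5)*(t + 1)*(t)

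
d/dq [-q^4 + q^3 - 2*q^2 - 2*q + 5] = -4*q^3 + 3*q^2 - 4*q - 2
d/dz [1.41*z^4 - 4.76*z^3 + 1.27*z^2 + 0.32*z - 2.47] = 5.64*z^3 - 14.28*z^2 + 2.54*z + 0.32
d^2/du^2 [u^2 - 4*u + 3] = 2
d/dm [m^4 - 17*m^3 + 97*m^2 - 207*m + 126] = 4*m^3 - 51*m^2 + 194*m - 207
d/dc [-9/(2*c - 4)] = 9/(2*(c - 2)^2)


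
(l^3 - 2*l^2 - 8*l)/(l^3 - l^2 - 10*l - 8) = l/(l + 1)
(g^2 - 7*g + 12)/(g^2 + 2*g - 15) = (g - 4)/(g + 5)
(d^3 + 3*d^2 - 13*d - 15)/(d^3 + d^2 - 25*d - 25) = (d - 3)/(d - 5)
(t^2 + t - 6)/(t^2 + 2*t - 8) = (t + 3)/(t + 4)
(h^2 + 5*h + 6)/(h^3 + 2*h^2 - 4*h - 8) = (h + 3)/(h^2 - 4)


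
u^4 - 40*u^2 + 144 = (u - 6)*(u - 2)*(u + 2)*(u + 6)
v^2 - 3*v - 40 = (v - 8)*(v + 5)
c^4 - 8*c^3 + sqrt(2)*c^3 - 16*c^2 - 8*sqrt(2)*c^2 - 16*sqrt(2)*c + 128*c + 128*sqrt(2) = (c - 8)*(c - 4)*(c + 4)*(c + sqrt(2))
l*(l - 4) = l^2 - 4*l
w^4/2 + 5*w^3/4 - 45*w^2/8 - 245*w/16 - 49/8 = (w/2 + 1)*(w - 7/2)*(w + 1/2)*(w + 7/2)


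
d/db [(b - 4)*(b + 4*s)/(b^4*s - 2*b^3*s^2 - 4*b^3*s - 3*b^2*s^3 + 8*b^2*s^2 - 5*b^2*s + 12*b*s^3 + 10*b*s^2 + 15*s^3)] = 2*(-(b - 4)*(b + 4*s)*(2*b^3 - 3*b^2*s - 6*b^2 - 3*b*s^2 + 8*b*s - 5*b + 6*s^2 + 5*s) + (b + 2*s - 2)*(b^4 - 2*b^3*s - 4*b^3 - 3*b^2*s^2 + 8*b^2*s - 5*b^2 + 12*b*s^2 + 10*b*s + 15*s^2))/(s*(b^4 - 2*b^3*s - 4*b^3 - 3*b^2*s^2 + 8*b^2*s - 5*b^2 + 12*b*s^2 + 10*b*s + 15*s^2)^2)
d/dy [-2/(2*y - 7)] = 4/(2*y - 7)^2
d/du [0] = 0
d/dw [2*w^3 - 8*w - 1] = 6*w^2 - 8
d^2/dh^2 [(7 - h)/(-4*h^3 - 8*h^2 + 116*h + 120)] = ((h - 7)*(3*h^2 + 4*h - 29)^2 + (-3*h^2 - 4*h - (h - 7)*(3*h + 2) + 29)*(h^3 + 2*h^2 - 29*h - 30))/(2*(h^3 + 2*h^2 - 29*h - 30)^3)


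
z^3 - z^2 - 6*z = z*(z - 3)*(z + 2)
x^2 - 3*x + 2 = (x - 2)*(x - 1)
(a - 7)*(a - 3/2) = a^2 - 17*a/2 + 21/2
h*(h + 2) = h^2 + 2*h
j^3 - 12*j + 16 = (j - 2)^2*(j + 4)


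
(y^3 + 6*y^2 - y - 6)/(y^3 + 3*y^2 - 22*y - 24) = (y - 1)/(y - 4)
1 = 1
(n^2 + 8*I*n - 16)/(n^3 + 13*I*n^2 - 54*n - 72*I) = (n + 4*I)/(n^2 + 9*I*n - 18)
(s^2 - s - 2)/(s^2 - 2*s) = (s + 1)/s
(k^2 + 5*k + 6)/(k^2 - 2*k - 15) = (k + 2)/(k - 5)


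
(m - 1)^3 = m^3 - 3*m^2 + 3*m - 1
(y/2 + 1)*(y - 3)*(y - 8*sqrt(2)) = y^3/2 - 4*sqrt(2)*y^2 - y^2/2 - 3*y + 4*sqrt(2)*y + 24*sqrt(2)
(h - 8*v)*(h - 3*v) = h^2 - 11*h*v + 24*v^2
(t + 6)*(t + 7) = t^2 + 13*t + 42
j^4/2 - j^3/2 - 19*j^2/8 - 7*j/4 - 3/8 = (j/2 + 1/4)*(j - 3)*(j + 1/2)*(j + 1)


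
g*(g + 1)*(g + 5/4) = g^3 + 9*g^2/4 + 5*g/4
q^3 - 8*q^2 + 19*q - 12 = (q - 4)*(q - 3)*(q - 1)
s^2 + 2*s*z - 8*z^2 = (s - 2*z)*(s + 4*z)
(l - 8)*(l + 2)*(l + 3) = l^3 - 3*l^2 - 34*l - 48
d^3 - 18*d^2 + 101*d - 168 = (d - 8)*(d - 7)*(d - 3)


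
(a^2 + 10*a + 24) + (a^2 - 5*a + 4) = 2*a^2 + 5*a + 28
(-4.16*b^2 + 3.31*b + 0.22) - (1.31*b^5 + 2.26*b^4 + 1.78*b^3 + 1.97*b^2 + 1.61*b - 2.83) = -1.31*b^5 - 2.26*b^4 - 1.78*b^3 - 6.13*b^2 + 1.7*b + 3.05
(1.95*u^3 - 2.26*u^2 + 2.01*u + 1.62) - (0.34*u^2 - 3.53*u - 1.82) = 1.95*u^3 - 2.6*u^2 + 5.54*u + 3.44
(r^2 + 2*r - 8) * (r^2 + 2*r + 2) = r^4 + 4*r^3 - 2*r^2 - 12*r - 16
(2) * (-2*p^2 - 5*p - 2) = -4*p^2 - 10*p - 4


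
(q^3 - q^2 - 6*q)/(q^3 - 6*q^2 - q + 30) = q/(q - 5)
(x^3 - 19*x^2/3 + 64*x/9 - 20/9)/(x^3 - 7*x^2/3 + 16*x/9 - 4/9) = (x - 5)/(x - 1)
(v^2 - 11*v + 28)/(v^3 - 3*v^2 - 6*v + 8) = (v - 7)/(v^2 + v - 2)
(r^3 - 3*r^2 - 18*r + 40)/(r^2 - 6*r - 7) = (-r^3 + 3*r^2 + 18*r - 40)/(-r^2 + 6*r + 7)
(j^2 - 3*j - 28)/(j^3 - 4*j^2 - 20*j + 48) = (j - 7)/(j^2 - 8*j + 12)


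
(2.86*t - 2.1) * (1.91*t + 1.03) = 5.4626*t^2 - 1.0652*t - 2.163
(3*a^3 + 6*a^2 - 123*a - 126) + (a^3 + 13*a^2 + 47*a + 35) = 4*a^3 + 19*a^2 - 76*a - 91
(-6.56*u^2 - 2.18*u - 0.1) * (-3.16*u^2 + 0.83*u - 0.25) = 20.7296*u^4 + 1.444*u^3 + 0.1466*u^2 + 0.462*u + 0.025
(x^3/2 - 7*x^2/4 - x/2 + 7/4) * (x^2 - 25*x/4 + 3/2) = x^5/2 - 39*x^4/8 + 179*x^3/16 + 9*x^2/4 - 187*x/16 + 21/8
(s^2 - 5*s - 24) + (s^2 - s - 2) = 2*s^2 - 6*s - 26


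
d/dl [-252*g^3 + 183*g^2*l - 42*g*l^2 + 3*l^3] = 183*g^2 - 84*g*l + 9*l^2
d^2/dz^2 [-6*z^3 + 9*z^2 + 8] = 18 - 36*z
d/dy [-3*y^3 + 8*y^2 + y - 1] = -9*y^2 + 16*y + 1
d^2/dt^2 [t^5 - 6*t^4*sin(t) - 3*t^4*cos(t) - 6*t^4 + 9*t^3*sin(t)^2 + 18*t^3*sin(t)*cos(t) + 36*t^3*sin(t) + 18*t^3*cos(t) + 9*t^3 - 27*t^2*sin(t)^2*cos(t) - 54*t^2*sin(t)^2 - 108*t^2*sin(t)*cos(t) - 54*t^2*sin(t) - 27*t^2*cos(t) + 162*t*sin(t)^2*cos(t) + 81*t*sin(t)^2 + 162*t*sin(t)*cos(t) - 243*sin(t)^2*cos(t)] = 6*t^4*sin(t) + 3*t^4*cos(t) - 12*t^3*sin(t) - 36*t^3*sin(2*t) - 66*t^3*cos(t) + 18*t^3*cos(2*t) + 20*t^3 - 126*t^2*sin(t) + 270*t^2*sin(2*t) + 855*t^2*cos(t)/4 - 243*t^2*cos(3*t)/4 - 72*t^2 + 351*t*sin(t) - 486*t*sin(2*t) - 81*t*sin(3*t) - 297*t*cos(t)/2 - 297*t*cos(2*t) + 729*t*cos(3*t)/2 + 81*t - 729*sin(t) + 54*sin(2*t) + 243*sin(3*t) + 2133*cos(t)/4 + 378*cos(2*t) - 2133*cos(3*t)/4 - 540*sqrt(2)*cos(t + pi/4) - 54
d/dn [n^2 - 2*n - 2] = 2*n - 2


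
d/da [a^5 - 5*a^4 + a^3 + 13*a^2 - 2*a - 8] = 5*a^4 - 20*a^3 + 3*a^2 + 26*a - 2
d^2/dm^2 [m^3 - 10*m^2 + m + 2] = 6*m - 20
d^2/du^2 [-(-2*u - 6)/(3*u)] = 4/u^3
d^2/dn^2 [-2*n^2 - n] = -4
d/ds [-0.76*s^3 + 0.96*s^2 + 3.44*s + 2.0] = -2.28*s^2 + 1.92*s + 3.44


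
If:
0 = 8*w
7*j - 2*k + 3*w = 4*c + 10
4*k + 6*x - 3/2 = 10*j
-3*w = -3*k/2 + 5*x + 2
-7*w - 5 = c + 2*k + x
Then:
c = -7751/2252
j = -384/563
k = -567/1126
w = 0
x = -1241/2252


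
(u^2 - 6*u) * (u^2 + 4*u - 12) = u^4 - 2*u^3 - 36*u^2 + 72*u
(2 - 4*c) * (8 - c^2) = 4*c^3 - 2*c^2 - 32*c + 16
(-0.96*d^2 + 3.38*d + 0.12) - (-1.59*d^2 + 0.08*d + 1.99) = 0.63*d^2 + 3.3*d - 1.87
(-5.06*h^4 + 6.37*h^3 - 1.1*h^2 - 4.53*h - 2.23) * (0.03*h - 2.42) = -0.1518*h^5 + 12.4363*h^4 - 15.4484*h^3 + 2.5261*h^2 + 10.8957*h + 5.3966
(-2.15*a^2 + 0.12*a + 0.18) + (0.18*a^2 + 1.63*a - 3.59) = -1.97*a^2 + 1.75*a - 3.41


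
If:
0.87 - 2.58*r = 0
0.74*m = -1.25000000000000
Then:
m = -1.69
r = 0.34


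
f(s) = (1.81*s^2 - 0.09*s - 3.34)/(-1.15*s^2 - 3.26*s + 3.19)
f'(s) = (2.3*s + 3.26)*(1.81*s^2 - 0.09*s - 3.34)/(-1.15*s^2 - 3.26*s + 3.19)^2 + (3.62*s - 0.09)/(-1.15*s^2 - 3.26*s + 3.19) = (-6.0041*s^2 + 3.8658*s - 11.1755)/(1.3225*s^4 + 7.498*s^3 + 3.2906*s^2 - 20.7988*s + 10.1761)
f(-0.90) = -0.35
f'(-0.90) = -0.72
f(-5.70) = -3.59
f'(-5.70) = -0.94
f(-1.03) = -0.25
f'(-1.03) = -0.76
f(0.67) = -5.29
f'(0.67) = -47.07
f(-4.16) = -9.00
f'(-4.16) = -13.22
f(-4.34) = -7.20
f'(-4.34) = -7.55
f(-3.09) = 6.23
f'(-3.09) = -15.43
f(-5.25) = -4.13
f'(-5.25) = -1.52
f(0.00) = -1.05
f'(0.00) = -1.10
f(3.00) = -0.75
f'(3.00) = -0.19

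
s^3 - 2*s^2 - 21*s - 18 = (s - 6)*(s + 1)*(s + 3)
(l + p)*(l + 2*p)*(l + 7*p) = l^3 + 10*l^2*p + 23*l*p^2 + 14*p^3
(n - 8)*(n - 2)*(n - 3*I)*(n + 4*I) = n^4 - 10*n^3 + I*n^3 + 28*n^2 - 10*I*n^2 - 120*n + 16*I*n + 192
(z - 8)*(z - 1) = z^2 - 9*z + 8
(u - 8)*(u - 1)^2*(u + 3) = u^4 - 7*u^3 - 13*u^2 + 43*u - 24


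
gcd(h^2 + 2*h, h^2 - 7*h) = h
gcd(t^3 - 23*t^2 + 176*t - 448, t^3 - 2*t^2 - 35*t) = t - 7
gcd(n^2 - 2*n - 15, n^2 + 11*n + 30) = 1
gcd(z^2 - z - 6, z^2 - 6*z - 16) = z + 2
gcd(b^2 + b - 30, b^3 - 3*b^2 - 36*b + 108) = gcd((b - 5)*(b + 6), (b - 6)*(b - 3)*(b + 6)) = b + 6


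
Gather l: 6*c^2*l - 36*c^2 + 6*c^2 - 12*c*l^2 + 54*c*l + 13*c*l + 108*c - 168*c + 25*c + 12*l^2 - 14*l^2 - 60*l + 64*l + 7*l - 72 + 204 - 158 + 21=-30*c^2 - 35*c + l^2*(-12*c - 2) + l*(6*c^2 + 67*c + 11) - 5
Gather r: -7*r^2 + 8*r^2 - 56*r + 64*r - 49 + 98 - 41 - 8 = r^2 + 8*r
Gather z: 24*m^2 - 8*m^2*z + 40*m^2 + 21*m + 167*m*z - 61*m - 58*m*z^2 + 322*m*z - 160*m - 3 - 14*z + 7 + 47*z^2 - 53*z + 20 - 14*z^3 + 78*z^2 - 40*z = 64*m^2 - 200*m - 14*z^3 + z^2*(125 - 58*m) + z*(-8*m^2 + 489*m - 107) + 24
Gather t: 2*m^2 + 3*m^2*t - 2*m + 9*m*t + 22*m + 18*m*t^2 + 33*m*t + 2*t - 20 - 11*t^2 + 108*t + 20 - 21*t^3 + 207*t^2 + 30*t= 2*m^2 + 20*m - 21*t^3 + t^2*(18*m + 196) + t*(3*m^2 + 42*m + 140)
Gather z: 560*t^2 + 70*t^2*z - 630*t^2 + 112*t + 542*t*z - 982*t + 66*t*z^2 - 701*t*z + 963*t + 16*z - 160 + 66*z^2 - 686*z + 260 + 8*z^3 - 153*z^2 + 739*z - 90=-70*t^2 + 93*t + 8*z^3 + z^2*(66*t - 87) + z*(70*t^2 - 159*t + 69) + 10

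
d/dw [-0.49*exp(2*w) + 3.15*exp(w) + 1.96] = (3.15 - 0.98*exp(w))*exp(w)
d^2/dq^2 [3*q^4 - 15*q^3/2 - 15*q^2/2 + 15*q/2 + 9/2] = 36*q^2 - 45*q - 15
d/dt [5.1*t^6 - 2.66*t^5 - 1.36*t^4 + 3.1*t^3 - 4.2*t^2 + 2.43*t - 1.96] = 30.6*t^5 - 13.3*t^4 - 5.44*t^3 + 9.3*t^2 - 8.4*t + 2.43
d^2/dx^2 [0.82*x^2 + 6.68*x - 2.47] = 1.64000000000000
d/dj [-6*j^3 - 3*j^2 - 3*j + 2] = -18*j^2 - 6*j - 3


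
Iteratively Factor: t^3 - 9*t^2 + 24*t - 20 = (t - 5)*(t^2 - 4*t + 4) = (t - 5)*(t - 2)*(t - 2)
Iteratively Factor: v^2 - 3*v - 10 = (v - 5)*(v + 2)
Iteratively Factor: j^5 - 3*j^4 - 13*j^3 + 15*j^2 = (j)*(j^4 - 3*j^3 - 13*j^2 + 15*j) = j*(j + 3)*(j^3 - 6*j^2 + 5*j) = j*(j - 1)*(j + 3)*(j^2 - 5*j) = j^2*(j - 1)*(j + 3)*(j - 5)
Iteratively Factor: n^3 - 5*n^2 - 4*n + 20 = (n - 2)*(n^2 - 3*n - 10) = (n - 2)*(n + 2)*(n - 5)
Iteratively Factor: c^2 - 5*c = (c)*(c - 5)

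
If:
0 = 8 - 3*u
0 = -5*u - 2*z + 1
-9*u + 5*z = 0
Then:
No Solution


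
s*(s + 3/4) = s^2 + 3*s/4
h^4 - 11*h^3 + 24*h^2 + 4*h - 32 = (h - 8)*(h - 2)^2*(h + 1)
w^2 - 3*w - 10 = (w - 5)*(w + 2)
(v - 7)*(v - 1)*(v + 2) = v^3 - 6*v^2 - 9*v + 14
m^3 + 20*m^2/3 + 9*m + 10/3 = (m + 2/3)*(m + 1)*(m + 5)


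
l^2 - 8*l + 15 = (l - 5)*(l - 3)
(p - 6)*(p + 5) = p^2 - p - 30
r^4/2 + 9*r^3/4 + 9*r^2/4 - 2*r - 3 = (r/2 + 1)*(r - 1)*(r + 3/2)*(r + 2)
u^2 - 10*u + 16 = (u - 8)*(u - 2)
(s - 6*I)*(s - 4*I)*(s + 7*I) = s^3 - 3*I*s^2 + 46*s - 168*I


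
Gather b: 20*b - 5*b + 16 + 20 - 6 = 15*b + 30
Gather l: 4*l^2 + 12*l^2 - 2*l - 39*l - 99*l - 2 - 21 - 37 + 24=16*l^2 - 140*l - 36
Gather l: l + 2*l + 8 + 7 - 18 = 3*l - 3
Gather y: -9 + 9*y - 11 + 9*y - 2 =18*y - 22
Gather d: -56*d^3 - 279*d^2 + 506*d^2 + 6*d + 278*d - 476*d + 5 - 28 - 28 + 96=-56*d^3 + 227*d^2 - 192*d + 45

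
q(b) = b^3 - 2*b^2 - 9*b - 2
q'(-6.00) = 123.00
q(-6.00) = -236.00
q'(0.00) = -9.00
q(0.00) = -2.00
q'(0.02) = -9.08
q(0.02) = -2.18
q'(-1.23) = 0.46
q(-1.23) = 4.18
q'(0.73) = -10.32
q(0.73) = -9.25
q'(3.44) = 12.74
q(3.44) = -15.92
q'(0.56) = -10.30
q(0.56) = -7.49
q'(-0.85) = -3.43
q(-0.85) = 3.59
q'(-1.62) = 5.35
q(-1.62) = 3.08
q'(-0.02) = -8.92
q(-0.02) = -1.82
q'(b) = 3*b^2 - 4*b - 9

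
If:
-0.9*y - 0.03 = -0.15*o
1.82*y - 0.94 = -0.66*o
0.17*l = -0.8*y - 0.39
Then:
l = -2.95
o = 1.04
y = 0.14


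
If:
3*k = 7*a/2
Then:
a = 6*k/7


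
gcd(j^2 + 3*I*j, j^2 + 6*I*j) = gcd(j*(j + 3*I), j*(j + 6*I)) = j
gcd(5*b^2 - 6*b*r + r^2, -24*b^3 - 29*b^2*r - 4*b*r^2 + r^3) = 1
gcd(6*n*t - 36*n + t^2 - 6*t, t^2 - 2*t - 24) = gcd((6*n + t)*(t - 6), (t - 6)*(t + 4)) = t - 6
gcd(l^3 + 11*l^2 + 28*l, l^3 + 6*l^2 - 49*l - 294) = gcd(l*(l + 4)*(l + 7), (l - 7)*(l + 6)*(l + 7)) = l + 7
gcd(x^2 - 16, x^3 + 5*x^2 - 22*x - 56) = x - 4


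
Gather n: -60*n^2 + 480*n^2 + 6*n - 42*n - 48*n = 420*n^2 - 84*n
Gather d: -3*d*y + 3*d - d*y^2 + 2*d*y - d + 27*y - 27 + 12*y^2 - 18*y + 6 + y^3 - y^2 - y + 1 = d*(-y^2 - y + 2) + y^3 + 11*y^2 + 8*y - 20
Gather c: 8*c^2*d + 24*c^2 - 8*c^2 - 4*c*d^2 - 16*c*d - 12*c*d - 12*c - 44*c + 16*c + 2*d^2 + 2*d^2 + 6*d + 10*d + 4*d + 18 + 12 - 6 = c^2*(8*d + 16) + c*(-4*d^2 - 28*d - 40) + 4*d^2 + 20*d + 24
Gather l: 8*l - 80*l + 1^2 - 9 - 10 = -72*l - 18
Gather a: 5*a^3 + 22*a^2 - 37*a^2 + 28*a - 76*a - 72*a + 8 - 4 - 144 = 5*a^3 - 15*a^2 - 120*a - 140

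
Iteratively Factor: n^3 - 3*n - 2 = (n + 1)*(n^2 - n - 2) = (n - 2)*(n + 1)*(n + 1)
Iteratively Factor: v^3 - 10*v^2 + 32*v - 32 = (v - 2)*(v^2 - 8*v + 16) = (v - 4)*(v - 2)*(v - 4)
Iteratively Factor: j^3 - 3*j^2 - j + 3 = (j + 1)*(j^2 - 4*j + 3) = (j - 1)*(j + 1)*(j - 3)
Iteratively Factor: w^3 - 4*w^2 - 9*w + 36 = (w - 3)*(w^2 - w - 12) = (w - 3)*(w + 3)*(w - 4)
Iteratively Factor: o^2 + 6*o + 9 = (o + 3)*(o + 3)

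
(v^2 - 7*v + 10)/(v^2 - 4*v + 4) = (v - 5)/(v - 2)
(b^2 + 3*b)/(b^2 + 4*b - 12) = b*(b + 3)/(b^2 + 4*b - 12)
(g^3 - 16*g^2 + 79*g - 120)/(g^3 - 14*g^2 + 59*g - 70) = (g^2 - 11*g + 24)/(g^2 - 9*g + 14)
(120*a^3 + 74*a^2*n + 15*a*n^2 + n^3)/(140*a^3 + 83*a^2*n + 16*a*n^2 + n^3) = (6*a + n)/(7*a + n)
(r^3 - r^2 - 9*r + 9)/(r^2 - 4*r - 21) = (r^2 - 4*r + 3)/(r - 7)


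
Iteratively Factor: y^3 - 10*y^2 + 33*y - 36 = (y - 4)*(y^2 - 6*y + 9) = (y - 4)*(y - 3)*(y - 3)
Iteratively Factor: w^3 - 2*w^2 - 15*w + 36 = (w + 4)*(w^2 - 6*w + 9) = (w - 3)*(w + 4)*(w - 3)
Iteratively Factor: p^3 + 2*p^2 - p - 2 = (p - 1)*(p^2 + 3*p + 2) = (p - 1)*(p + 2)*(p + 1)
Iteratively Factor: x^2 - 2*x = (x - 2)*(x)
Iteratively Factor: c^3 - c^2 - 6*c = (c + 2)*(c^2 - 3*c) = c*(c + 2)*(c - 3)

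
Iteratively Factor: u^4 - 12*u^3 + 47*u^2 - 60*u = (u - 3)*(u^3 - 9*u^2 + 20*u) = (u - 4)*(u - 3)*(u^2 - 5*u) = (u - 5)*(u - 4)*(u - 3)*(u)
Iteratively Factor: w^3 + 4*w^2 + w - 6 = (w + 3)*(w^2 + w - 2) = (w + 2)*(w + 3)*(w - 1)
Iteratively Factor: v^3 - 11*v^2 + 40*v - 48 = (v - 4)*(v^2 - 7*v + 12) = (v - 4)^2*(v - 3)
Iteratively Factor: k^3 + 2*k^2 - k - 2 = (k + 1)*(k^2 + k - 2) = (k + 1)*(k + 2)*(k - 1)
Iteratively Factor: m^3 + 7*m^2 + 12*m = (m + 4)*(m^2 + 3*m) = m*(m + 4)*(m + 3)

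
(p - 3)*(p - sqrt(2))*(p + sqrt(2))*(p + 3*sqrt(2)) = p^4 - 3*p^3 + 3*sqrt(2)*p^3 - 9*sqrt(2)*p^2 - 2*p^2 - 6*sqrt(2)*p + 6*p + 18*sqrt(2)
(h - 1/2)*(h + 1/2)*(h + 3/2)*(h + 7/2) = h^4 + 5*h^3 + 5*h^2 - 5*h/4 - 21/16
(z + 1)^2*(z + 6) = z^3 + 8*z^2 + 13*z + 6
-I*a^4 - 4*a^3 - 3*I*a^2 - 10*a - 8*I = (a - 4*I)*(a - 2*I)*(a + I)*(-I*a + 1)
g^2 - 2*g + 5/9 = (g - 5/3)*(g - 1/3)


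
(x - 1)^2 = x^2 - 2*x + 1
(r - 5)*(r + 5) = r^2 - 25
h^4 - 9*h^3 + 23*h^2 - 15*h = h*(h - 5)*(h - 3)*(h - 1)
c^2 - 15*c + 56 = (c - 8)*(c - 7)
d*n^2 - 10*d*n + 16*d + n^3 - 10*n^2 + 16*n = (d + n)*(n - 8)*(n - 2)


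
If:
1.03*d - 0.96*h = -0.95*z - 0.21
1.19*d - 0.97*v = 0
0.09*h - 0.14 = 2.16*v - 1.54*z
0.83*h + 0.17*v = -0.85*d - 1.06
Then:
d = -0.40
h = -0.76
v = -0.49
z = -0.56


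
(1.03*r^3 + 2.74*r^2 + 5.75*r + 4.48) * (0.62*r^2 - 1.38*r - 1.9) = 0.6386*r^5 + 0.2774*r^4 - 2.1732*r^3 - 10.3634*r^2 - 17.1074*r - 8.512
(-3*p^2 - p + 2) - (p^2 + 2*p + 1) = -4*p^2 - 3*p + 1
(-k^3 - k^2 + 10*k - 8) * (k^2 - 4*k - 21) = -k^5 + 3*k^4 + 35*k^3 - 27*k^2 - 178*k + 168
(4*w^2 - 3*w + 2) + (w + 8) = 4*w^2 - 2*w + 10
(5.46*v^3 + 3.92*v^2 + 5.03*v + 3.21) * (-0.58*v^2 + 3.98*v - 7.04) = -3.1668*v^5 + 19.4572*v^4 - 25.7542*v^3 - 9.4392*v^2 - 22.6354*v - 22.5984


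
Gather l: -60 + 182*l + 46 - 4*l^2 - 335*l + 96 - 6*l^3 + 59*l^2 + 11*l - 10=-6*l^3 + 55*l^2 - 142*l + 72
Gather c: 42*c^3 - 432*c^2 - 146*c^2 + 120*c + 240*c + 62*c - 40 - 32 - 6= 42*c^3 - 578*c^2 + 422*c - 78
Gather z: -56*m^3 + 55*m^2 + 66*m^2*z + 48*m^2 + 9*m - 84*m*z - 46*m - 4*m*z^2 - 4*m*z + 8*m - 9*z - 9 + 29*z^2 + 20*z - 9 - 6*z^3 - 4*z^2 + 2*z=-56*m^3 + 103*m^2 - 29*m - 6*z^3 + z^2*(25 - 4*m) + z*(66*m^2 - 88*m + 13) - 18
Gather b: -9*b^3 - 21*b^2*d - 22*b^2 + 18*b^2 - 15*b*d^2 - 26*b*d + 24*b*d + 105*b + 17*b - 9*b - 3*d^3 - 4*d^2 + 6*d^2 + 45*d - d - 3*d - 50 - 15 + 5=-9*b^3 + b^2*(-21*d - 4) + b*(-15*d^2 - 2*d + 113) - 3*d^3 + 2*d^2 + 41*d - 60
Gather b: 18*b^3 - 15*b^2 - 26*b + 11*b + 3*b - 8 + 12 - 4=18*b^3 - 15*b^2 - 12*b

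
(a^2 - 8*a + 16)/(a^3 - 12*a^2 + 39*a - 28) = (a - 4)/(a^2 - 8*a + 7)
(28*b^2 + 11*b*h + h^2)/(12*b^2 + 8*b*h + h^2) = (28*b^2 + 11*b*h + h^2)/(12*b^2 + 8*b*h + h^2)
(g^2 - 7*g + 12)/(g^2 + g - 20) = (g - 3)/(g + 5)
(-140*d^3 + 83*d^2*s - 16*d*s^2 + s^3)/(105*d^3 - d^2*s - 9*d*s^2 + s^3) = (-4*d + s)/(3*d + s)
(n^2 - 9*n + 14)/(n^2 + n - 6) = (n - 7)/(n + 3)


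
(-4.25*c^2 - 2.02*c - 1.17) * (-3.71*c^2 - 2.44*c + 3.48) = 15.7675*c^4 + 17.8642*c^3 - 5.5205*c^2 - 4.1748*c - 4.0716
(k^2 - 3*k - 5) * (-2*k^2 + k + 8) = -2*k^4 + 7*k^3 + 15*k^2 - 29*k - 40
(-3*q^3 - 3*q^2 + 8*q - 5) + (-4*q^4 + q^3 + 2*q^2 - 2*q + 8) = -4*q^4 - 2*q^3 - q^2 + 6*q + 3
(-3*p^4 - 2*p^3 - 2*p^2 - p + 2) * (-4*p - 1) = 12*p^5 + 11*p^4 + 10*p^3 + 6*p^2 - 7*p - 2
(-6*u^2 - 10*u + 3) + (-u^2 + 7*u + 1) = -7*u^2 - 3*u + 4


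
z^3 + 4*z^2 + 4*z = z*(z + 2)^2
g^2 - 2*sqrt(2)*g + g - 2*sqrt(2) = (g + 1)*(g - 2*sqrt(2))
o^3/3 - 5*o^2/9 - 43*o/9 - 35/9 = (o/3 + 1/3)*(o - 5)*(o + 7/3)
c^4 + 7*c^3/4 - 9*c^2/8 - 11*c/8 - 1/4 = (c - 1)*(c + 1/4)*(c + 1/2)*(c + 2)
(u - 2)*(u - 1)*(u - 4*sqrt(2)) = u^3 - 4*sqrt(2)*u^2 - 3*u^2 + 2*u + 12*sqrt(2)*u - 8*sqrt(2)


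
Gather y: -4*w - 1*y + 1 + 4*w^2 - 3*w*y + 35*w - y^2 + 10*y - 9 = 4*w^2 + 31*w - y^2 + y*(9 - 3*w) - 8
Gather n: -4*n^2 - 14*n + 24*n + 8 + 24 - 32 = -4*n^2 + 10*n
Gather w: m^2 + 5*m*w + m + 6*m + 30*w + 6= m^2 + 7*m + w*(5*m + 30) + 6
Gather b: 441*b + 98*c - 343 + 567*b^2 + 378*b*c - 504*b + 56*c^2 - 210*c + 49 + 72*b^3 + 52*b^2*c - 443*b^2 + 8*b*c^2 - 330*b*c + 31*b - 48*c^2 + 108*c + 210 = 72*b^3 + b^2*(52*c + 124) + b*(8*c^2 + 48*c - 32) + 8*c^2 - 4*c - 84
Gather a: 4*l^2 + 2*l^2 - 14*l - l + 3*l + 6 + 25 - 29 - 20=6*l^2 - 12*l - 18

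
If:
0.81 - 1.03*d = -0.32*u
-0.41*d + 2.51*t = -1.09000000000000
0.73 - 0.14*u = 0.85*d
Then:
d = 0.83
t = -0.30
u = 0.15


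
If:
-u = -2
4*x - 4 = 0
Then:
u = 2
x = 1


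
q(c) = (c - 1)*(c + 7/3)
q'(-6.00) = -10.67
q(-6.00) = 25.67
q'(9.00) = 19.33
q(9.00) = 90.67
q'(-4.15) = -6.97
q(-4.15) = 9.36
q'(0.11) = 1.55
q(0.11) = -2.17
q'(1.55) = 4.43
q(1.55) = 2.14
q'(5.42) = 12.17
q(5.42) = 34.27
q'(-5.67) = -10.01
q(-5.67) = 22.26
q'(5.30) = 11.93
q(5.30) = 32.82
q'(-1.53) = -1.73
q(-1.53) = -2.03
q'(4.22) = 9.77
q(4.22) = 21.10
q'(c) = 2*c + 4/3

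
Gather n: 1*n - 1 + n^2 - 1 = n^2 + n - 2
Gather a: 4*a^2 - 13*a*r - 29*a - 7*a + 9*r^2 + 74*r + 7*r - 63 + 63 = 4*a^2 + a*(-13*r - 36) + 9*r^2 + 81*r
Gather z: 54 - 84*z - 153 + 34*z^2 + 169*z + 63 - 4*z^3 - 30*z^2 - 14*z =-4*z^3 + 4*z^2 + 71*z - 36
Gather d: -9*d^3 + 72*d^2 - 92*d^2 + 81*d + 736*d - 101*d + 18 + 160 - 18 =-9*d^3 - 20*d^2 + 716*d + 160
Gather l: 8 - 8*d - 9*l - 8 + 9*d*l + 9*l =9*d*l - 8*d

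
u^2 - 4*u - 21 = (u - 7)*(u + 3)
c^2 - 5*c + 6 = (c - 3)*(c - 2)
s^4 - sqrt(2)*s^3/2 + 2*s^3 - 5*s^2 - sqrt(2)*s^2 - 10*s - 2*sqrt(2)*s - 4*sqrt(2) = (s - 2*sqrt(2))*(s + sqrt(2))*(sqrt(2)*s/2 + sqrt(2))*(sqrt(2)*s + 1)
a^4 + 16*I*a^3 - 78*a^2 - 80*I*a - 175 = (a - I)*(a + 5*I)^2*(a + 7*I)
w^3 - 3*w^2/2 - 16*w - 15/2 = (w - 5)*(w + 1/2)*(w + 3)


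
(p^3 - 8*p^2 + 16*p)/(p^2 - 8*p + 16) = p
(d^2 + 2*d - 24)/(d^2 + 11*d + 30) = (d - 4)/(d + 5)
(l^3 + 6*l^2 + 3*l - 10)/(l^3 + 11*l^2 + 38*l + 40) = (l - 1)/(l + 4)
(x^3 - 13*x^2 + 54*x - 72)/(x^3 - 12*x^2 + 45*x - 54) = (x - 4)/(x - 3)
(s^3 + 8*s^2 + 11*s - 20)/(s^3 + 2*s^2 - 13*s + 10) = (s + 4)/(s - 2)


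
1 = 1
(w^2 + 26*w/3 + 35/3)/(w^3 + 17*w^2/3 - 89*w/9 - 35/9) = 3*(3*w + 5)/(9*w^2 - 12*w - 5)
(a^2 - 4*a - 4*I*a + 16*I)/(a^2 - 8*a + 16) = (a - 4*I)/(a - 4)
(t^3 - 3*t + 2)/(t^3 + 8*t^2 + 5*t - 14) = (t - 1)/(t + 7)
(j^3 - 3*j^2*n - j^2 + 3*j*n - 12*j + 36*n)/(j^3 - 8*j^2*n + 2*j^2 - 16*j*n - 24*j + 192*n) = (j^2 - 3*j*n + 3*j - 9*n)/(j^2 - 8*j*n + 6*j - 48*n)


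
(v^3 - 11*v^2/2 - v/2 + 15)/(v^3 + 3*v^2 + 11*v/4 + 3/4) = 2*(v^2 - 7*v + 10)/(2*v^2 + 3*v + 1)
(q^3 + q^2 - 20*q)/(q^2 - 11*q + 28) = q*(q + 5)/(q - 7)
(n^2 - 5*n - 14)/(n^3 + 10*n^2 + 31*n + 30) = (n - 7)/(n^2 + 8*n + 15)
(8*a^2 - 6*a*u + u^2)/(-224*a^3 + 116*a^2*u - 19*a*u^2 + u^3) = (-2*a + u)/(56*a^2 - 15*a*u + u^2)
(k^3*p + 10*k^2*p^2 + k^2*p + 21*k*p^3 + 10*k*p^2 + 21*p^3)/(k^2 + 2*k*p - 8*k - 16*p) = p*(k^3 + 10*k^2*p + k^2 + 21*k*p^2 + 10*k*p + 21*p^2)/(k^2 + 2*k*p - 8*k - 16*p)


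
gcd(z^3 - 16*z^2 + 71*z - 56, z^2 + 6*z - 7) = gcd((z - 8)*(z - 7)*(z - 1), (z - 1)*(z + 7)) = z - 1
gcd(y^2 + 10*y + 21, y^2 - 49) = y + 7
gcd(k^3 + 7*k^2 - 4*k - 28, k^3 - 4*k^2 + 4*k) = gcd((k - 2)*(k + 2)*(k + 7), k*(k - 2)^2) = k - 2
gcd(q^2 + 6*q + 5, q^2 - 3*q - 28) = 1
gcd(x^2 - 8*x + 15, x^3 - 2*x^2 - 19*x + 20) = x - 5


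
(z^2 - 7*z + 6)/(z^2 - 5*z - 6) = (z - 1)/(z + 1)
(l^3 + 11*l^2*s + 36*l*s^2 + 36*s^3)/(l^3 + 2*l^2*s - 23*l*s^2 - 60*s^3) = (-l^2 - 8*l*s - 12*s^2)/(-l^2 + l*s + 20*s^2)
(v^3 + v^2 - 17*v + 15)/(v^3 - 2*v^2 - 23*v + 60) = (v - 1)/(v - 4)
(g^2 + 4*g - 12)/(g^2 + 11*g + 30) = (g - 2)/(g + 5)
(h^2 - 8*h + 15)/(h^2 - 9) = (h - 5)/(h + 3)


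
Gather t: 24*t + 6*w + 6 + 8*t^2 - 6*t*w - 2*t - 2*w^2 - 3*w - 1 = 8*t^2 + t*(22 - 6*w) - 2*w^2 + 3*w + 5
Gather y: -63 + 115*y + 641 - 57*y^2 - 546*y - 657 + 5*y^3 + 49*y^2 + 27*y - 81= 5*y^3 - 8*y^2 - 404*y - 160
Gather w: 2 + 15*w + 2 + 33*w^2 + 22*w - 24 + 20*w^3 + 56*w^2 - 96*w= 20*w^3 + 89*w^2 - 59*w - 20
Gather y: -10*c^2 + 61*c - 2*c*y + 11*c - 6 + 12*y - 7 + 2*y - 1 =-10*c^2 + 72*c + y*(14 - 2*c) - 14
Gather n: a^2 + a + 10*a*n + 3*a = a^2 + 10*a*n + 4*a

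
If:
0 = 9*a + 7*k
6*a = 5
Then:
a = 5/6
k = -15/14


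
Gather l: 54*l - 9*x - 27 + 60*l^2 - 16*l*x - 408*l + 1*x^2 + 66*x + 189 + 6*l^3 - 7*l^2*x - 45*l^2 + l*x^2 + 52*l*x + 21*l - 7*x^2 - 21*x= 6*l^3 + l^2*(15 - 7*x) + l*(x^2 + 36*x - 333) - 6*x^2 + 36*x + 162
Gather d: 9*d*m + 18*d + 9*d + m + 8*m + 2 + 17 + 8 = d*(9*m + 27) + 9*m + 27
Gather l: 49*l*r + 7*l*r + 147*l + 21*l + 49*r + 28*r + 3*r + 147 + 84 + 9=l*(56*r + 168) + 80*r + 240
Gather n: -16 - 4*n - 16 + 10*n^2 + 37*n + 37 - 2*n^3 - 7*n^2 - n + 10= -2*n^3 + 3*n^2 + 32*n + 15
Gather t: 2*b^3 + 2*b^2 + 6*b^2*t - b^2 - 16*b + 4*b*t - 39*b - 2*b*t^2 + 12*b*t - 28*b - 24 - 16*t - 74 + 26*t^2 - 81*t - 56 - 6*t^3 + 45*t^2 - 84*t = 2*b^3 + b^2 - 83*b - 6*t^3 + t^2*(71 - 2*b) + t*(6*b^2 + 16*b - 181) - 154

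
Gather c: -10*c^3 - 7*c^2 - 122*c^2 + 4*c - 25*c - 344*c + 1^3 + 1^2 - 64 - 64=-10*c^3 - 129*c^2 - 365*c - 126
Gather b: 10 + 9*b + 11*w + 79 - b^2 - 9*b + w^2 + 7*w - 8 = -b^2 + w^2 + 18*w + 81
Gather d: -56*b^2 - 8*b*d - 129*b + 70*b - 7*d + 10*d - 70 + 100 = -56*b^2 - 59*b + d*(3 - 8*b) + 30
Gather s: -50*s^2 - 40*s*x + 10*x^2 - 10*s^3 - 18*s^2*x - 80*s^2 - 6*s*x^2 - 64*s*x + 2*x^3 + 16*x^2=-10*s^3 + s^2*(-18*x - 130) + s*(-6*x^2 - 104*x) + 2*x^3 + 26*x^2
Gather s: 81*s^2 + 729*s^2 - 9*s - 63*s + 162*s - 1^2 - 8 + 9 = 810*s^2 + 90*s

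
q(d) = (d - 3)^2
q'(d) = 2*d - 6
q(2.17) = 0.69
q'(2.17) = -1.66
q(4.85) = 3.42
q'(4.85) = 3.70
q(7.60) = 21.16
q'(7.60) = 9.20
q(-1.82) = 23.23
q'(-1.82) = -9.64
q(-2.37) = 28.84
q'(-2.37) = -10.74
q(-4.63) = 58.22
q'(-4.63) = -15.26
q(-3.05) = 36.60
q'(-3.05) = -12.10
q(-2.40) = 29.16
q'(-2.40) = -10.80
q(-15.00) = 324.00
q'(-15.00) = -36.00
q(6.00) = 9.00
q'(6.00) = 6.00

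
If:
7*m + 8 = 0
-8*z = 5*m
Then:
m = -8/7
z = 5/7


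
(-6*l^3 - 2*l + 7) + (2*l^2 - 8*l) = -6*l^3 + 2*l^2 - 10*l + 7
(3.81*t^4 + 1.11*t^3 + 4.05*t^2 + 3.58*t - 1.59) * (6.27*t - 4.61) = 23.8887*t^5 - 10.6044*t^4 + 20.2764*t^3 + 3.7761*t^2 - 26.4731*t + 7.3299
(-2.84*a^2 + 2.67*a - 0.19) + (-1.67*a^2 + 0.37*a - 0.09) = -4.51*a^2 + 3.04*a - 0.28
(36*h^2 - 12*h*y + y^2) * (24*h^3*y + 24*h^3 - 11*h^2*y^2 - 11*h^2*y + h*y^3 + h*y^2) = 864*h^5*y + 864*h^5 - 684*h^4*y^2 - 684*h^4*y + 192*h^3*y^3 + 192*h^3*y^2 - 23*h^2*y^4 - 23*h^2*y^3 + h*y^5 + h*y^4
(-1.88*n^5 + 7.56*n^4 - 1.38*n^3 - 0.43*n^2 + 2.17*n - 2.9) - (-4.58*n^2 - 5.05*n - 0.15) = -1.88*n^5 + 7.56*n^4 - 1.38*n^3 + 4.15*n^2 + 7.22*n - 2.75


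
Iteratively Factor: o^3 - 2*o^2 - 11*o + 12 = (o - 4)*(o^2 + 2*o - 3) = (o - 4)*(o + 3)*(o - 1)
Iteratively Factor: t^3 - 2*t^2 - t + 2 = (t - 1)*(t^2 - t - 2) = (t - 1)*(t + 1)*(t - 2)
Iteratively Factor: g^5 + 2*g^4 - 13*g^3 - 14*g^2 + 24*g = (g)*(g^4 + 2*g^3 - 13*g^2 - 14*g + 24) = g*(g + 4)*(g^3 - 2*g^2 - 5*g + 6) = g*(g + 2)*(g + 4)*(g^2 - 4*g + 3) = g*(g - 1)*(g + 2)*(g + 4)*(g - 3)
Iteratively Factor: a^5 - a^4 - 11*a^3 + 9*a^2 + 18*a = (a + 1)*(a^4 - 2*a^3 - 9*a^2 + 18*a) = (a - 3)*(a + 1)*(a^3 + a^2 - 6*a) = (a - 3)*(a + 1)*(a + 3)*(a^2 - 2*a) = (a - 3)*(a - 2)*(a + 1)*(a + 3)*(a)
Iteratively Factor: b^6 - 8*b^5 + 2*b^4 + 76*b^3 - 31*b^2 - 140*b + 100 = (b - 5)*(b^5 - 3*b^4 - 13*b^3 + 11*b^2 + 24*b - 20) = (b - 5)*(b + 2)*(b^4 - 5*b^3 - 3*b^2 + 17*b - 10) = (b - 5)*(b + 2)^2*(b^3 - 7*b^2 + 11*b - 5) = (b - 5)*(b - 1)*(b + 2)^2*(b^2 - 6*b + 5) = (b - 5)^2*(b - 1)*(b + 2)^2*(b - 1)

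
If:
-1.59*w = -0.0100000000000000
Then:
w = 0.01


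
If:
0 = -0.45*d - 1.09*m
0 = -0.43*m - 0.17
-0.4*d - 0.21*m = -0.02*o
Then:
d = 0.96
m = -0.40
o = 15.00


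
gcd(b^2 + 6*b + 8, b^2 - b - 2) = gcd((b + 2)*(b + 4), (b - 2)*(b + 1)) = 1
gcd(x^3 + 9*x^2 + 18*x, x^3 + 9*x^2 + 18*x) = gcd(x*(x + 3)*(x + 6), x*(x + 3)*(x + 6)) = x^3 + 9*x^2 + 18*x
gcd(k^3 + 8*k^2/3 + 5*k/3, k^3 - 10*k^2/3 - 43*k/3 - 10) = k^2 + 8*k/3 + 5/3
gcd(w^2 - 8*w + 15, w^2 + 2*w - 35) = w - 5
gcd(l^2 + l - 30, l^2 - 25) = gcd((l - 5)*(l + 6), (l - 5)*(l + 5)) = l - 5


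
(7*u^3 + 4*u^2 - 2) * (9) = 63*u^3 + 36*u^2 - 18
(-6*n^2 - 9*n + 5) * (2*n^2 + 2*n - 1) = -12*n^4 - 30*n^3 - 2*n^2 + 19*n - 5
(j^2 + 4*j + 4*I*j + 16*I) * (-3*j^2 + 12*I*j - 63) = -3*j^4 - 12*j^3 - 111*j^2 - 444*j - 252*I*j - 1008*I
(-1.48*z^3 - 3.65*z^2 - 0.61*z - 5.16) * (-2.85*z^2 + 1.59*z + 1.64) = 4.218*z^5 + 8.0493*z^4 - 6.4922*z^3 + 7.7501*z^2 - 9.2048*z - 8.4624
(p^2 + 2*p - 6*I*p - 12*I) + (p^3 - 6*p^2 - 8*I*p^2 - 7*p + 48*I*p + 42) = p^3 - 5*p^2 - 8*I*p^2 - 5*p + 42*I*p + 42 - 12*I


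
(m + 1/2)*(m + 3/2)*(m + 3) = m^3 + 5*m^2 + 27*m/4 + 9/4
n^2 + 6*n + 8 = (n + 2)*(n + 4)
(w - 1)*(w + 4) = w^2 + 3*w - 4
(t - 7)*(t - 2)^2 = t^3 - 11*t^2 + 32*t - 28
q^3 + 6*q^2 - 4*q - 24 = (q - 2)*(q + 2)*(q + 6)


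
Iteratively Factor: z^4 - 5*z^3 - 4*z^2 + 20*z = (z - 2)*(z^3 - 3*z^2 - 10*z) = (z - 2)*(z + 2)*(z^2 - 5*z) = z*(z - 2)*(z + 2)*(z - 5)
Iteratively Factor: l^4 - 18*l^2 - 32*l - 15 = (l + 3)*(l^3 - 3*l^2 - 9*l - 5) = (l - 5)*(l + 3)*(l^2 + 2*l + 1) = (l - 5)*(l + 1)*(l + 3)*(l + 1)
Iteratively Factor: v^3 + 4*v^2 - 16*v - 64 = (v + 4)*(v^2 - 16) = (v + 4)^2*(v - 4)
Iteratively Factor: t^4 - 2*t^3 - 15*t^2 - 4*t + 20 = (t - 5)*(t^3 + 3*t^2 - 4) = (t - 5)*(t + 2)*(t^2 + t - 2) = (t - 5)*(t + 2)^2*(t - 1)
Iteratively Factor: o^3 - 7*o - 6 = (o + 1)*(o^2 - o - 6) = (o + 1)*(o + 2)*(o - 3)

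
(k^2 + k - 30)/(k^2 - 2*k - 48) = (k - 5)/(k - 8)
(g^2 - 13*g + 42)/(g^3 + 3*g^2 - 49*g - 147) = (g - 6)/(g^2 + 10*g + 21)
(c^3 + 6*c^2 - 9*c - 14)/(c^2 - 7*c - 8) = (c^2 + 5*c - 14)/(c - 8)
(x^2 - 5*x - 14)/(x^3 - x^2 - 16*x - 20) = (x - 7)/(x^2 - 3*x - 10)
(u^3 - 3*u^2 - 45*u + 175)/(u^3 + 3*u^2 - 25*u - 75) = (u^2 + 2*u - 35)/(u^2 + 8*u + 15)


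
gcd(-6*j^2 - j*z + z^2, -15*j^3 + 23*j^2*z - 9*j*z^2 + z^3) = -3*j + z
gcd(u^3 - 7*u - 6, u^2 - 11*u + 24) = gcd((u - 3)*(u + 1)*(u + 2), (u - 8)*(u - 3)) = u - 3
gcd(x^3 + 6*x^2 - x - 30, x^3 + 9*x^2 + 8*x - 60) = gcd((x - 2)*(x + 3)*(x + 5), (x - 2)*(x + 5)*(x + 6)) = x^2 + 3*x - 10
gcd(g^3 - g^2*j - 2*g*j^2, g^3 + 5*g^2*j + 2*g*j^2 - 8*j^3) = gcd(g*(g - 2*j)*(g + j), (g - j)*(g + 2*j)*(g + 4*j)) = 1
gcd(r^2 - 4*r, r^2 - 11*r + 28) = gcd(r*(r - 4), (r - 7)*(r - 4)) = r - 4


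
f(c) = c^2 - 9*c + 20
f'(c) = 2*c - 9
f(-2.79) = 52.89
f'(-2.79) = -14.58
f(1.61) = 8.10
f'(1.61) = -5.78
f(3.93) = 0.07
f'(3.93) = -1.14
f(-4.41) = 79.14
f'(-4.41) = -17.82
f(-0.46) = 24.35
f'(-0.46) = -9.92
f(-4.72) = 84.76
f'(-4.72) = -18.44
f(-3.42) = 62.48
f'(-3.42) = -15.84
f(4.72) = -0.20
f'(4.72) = 0.44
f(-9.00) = 182.00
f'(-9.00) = -27.00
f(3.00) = 2.00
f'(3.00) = -3.00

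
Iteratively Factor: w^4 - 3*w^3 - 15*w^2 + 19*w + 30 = (w + 1)*(w^3 - 4*w^2 - 11*w + 30) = (w - 5)*(w + 1)*(w^2 + w - 6) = (w - 5)*(w - 2)*(w + 1)*(w + 3)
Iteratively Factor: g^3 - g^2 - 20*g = (g + 4)*(g^2 - 5*g) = g*(g + 4)*(g - 5)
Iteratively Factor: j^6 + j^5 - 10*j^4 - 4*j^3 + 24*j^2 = (j - 2)*(j^5 + 3*j^4 - 4*j^3 - 12*j^2) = (j - 2)^2*(j^4 + 5*j^3 + 6*j^2) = j*(j - 2)^2*(j^3 + 5*j^2 + 6*j) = j^2*(j - 2)^2*(j^2 + 5*j + 6) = j^2*(j - 2)^2*(j + 2)*(j + 3)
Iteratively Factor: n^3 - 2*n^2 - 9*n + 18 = (n + 3)*(n^2 - 5*n + 6) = (n - 3)*(n + 3)*(n - 2)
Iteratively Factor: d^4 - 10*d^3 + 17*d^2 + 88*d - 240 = (d - 4)*(d^3 - 6*d^2 - 7*d + 60) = (d - 4)^2*(d^2 - 2*d - 15) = (d - 5)*(d - 4)^2*(d + 3)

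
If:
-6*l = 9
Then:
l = -3/2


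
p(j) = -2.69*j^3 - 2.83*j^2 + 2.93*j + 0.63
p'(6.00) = -321.55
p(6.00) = -664.71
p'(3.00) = -86.68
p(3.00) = -88.68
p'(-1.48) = -6.37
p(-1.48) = -1.18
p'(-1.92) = -15.95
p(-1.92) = 3.61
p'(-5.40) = -201.83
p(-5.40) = 325.86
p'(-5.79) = -234.84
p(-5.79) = 410.93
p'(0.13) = 2.06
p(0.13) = 0.96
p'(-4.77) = -153.69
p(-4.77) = 214.21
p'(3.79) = -134.44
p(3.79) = -175.36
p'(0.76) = -6.03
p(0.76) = 0.04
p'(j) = -8.07*j^2 - 5.66*j + 2.93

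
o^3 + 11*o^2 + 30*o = o*(o + 5)*(o + 6)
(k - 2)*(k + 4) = k^2 + 2*k - 8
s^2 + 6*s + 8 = (s + 2)*(s + 4)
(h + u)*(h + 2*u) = h^2 + 3*h*u + 2*u^2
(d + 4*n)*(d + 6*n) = d^2 + 10*d*n + 24*n^2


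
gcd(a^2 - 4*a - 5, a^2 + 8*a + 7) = a + 1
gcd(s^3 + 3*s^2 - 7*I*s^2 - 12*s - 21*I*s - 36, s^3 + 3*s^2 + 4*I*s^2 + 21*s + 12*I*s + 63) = s^2 + s*(3 - 3*I) - 9*I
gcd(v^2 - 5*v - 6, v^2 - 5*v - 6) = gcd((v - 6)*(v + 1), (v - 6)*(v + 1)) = v^2 - 5*v - 6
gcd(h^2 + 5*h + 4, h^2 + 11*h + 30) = 1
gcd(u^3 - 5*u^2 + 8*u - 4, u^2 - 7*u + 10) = u - 2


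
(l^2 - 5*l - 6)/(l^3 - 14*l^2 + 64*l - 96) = (l + 1)/(l^2 - 8*l + 16)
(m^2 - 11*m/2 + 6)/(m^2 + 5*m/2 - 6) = (m - 4)/(m + 4)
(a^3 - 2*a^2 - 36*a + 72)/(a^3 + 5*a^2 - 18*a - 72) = (a^2 - 8*a + 12)/(a^2 - a - 12)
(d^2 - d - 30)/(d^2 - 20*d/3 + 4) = 3*(d + 5)/(3*d - 2)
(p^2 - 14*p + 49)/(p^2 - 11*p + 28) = (p - 7)/(p - 4)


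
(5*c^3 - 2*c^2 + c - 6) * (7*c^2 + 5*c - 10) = 35*c^5 + 11*c^4 - 53*c^3 - 17*c^2 - 40*c + 60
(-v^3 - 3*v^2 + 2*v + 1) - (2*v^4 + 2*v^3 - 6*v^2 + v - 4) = -2*v^4 - 3*v^3 + 3*v^2 + v + 5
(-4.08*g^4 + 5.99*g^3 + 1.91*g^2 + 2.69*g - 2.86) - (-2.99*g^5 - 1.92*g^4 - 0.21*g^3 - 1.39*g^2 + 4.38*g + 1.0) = 2.99*g^5 - 2.16*g^4 + 6.2*g^3 + 3.3*g^2 - 1.69*g - 3.86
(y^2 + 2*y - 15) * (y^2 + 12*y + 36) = y^4 + 14*y^3 + 45*y^2 - 108*y - 540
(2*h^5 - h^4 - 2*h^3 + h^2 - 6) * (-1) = -2*h^5 + h^4 + 2*h^3 - h^2 + 6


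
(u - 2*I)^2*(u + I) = u^3 - 3*I*u^2 - 4*I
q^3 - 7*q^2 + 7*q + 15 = (q - 5)*(q - 3)*(q + 1)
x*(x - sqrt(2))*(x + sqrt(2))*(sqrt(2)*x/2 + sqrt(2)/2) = sqrt(2)*x^4/2 + sqrt(2)*x^3/2 - sqrt(2)*x^2 - sqrt(2)*x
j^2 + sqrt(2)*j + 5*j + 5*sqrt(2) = (j + 5)*(j + sqrt(2))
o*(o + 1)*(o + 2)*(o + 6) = o^4 + 9*o^3 + 20*o^2 + 12*o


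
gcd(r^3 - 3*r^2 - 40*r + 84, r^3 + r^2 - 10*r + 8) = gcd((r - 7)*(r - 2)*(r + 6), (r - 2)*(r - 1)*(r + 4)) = r - 2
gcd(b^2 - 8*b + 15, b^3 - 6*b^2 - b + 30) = b^2 - 8*b + 15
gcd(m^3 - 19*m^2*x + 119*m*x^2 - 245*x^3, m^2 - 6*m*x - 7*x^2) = -m + 7*x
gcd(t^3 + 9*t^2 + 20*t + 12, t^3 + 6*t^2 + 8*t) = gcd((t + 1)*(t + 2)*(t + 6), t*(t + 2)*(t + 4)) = t + 2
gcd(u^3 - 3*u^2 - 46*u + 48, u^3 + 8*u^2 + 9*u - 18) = u^2 + 5*u - 6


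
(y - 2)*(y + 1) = y^2 - y - 2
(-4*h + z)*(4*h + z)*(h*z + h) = -16*h^3*z - 16*h^3 + h*z^3 + h*z^2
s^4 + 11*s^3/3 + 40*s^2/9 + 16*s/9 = s*(s + 1)*(s + 4/3)^2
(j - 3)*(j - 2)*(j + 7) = j^3 + 2*j^2 - 29*j + 42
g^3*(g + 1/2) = g^4 + g^3/2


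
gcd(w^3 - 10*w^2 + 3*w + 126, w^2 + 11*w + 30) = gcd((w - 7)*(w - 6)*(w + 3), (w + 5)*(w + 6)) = 1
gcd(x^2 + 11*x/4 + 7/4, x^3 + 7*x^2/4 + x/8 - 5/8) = x + 1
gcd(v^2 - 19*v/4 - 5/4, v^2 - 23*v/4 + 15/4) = v - 5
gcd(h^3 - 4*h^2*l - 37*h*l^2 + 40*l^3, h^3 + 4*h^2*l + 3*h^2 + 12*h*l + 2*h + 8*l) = 1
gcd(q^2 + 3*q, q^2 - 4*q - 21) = q + 3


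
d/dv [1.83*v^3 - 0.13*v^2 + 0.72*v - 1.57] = 5.49*v^2 - 0.26*v + 0.72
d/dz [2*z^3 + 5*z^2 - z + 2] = 6*z^2 + 10*z - 1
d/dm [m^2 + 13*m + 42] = 2*m + 13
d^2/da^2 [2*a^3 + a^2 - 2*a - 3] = 12*a + 2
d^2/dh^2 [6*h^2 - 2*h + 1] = 12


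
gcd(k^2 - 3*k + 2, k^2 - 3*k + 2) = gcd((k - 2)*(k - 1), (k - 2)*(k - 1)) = k^2 - 3*k + 2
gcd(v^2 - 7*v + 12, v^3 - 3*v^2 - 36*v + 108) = v - 3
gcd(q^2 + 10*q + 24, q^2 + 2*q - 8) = q + 4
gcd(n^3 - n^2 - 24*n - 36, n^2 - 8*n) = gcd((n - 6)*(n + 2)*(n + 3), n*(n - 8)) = 1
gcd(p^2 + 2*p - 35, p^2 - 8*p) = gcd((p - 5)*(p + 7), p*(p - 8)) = 1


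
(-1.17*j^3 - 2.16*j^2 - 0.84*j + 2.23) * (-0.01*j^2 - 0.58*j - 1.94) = 0.0117*j^5 + 0.7002*j^4 + 3.531*j^3 + 4.6553*j^2 + 0.3362*j - 4.3262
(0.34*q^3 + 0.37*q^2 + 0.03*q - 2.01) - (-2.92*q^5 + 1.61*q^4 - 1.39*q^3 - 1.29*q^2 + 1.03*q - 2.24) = 2.92*q^5 - 1.61*q^4 + 1.73*q^3 + 1.66*q^2 - 1.0*q + 0.23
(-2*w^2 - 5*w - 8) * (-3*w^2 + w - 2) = 6*w^4 + 13*w^3 + 23*w^2 + 2*w + 16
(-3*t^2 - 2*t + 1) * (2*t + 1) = -6*t^3 - 7*t^2 + 1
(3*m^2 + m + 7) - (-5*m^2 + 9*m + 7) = 8*m^2 - 8*m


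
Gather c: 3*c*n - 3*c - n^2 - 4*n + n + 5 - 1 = c*(3*n - 3) - n^2 - 3*n + 4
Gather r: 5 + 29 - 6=28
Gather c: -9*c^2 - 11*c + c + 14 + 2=-9*c^2 - 10*c + 16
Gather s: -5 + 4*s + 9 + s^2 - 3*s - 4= s^2 + s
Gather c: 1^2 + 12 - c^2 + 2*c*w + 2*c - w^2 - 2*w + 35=-c^2 + c*(2*w + 2) - w^2 - 2*w + 48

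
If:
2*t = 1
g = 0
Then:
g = 0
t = 1/2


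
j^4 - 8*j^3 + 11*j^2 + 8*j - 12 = (j - 6)*(j - 2)*(j - 1)*(j + 1)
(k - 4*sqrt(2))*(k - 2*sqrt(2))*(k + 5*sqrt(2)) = k^3 - sqrt(2)*k^2 - 44*k + 80*sqrt(2)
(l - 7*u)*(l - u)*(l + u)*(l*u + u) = l^4*u - 7*l^3*u^2 + l^3*u - l^2*u^3 - 7*l^2*u^2 + 7*l*u^4 - l*u^3 + 7*u^4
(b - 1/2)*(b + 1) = b^2 + b/2 - 1/2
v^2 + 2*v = v*(v + 2)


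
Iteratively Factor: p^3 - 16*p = (p)*(p^2 - 16) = p*(p - 4)*(p + 4)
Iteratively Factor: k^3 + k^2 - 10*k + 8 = (k - 2)*(k^2 + 3*k - 4) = (k - 2)*(k + 4)*(k - 1)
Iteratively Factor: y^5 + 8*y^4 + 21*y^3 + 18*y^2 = (y + 2)*(y^4 + 6*y^3 + 9*y^2) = y*(y + 2)*(y^3 + 6*y^2 + 9*y) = y^2*(y + 2)*(y^2 + 6*y + 9) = y^2*(y + 2)*(y + 3)*(y + 3)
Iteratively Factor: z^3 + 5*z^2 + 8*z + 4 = (z + 1)*(z^2 + 4*z + 4) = (z + 1)*(z + 2)*(z + 2)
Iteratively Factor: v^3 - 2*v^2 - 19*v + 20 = (v - 1)*(v^2 - v - 20) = (v - 1)*(v + 4)*(v - 5)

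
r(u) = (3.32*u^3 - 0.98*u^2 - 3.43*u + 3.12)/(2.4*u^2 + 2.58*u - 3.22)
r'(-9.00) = 1.34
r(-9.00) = -14.68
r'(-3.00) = -0.22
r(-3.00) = -7.99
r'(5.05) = 1.32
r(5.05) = 5.47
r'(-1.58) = -39.37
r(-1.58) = 5.37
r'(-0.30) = 0.20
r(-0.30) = -1.05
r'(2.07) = 1.11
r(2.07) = 1.71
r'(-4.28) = 1.01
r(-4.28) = -8.77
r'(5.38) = 1.33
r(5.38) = 5.91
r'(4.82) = 1.32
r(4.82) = 5.17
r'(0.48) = -2.41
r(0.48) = -1.13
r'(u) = (-4.8*u - 2.58)*(3.32*u^3 - 0.98*u^2 - 3.43*u + 3.12)/(2.4*u^2 + 2.58*u - 3.22)^2 + (9.96*u^2 - 1.96*u - 3.43)/(2.4*u^2 + 2.58*u - 3.22)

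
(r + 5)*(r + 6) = r^2 + 11*r + 30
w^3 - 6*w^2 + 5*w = w*(w - 5)*(w - 1)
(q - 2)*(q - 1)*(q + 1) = q^3 - 2*q^2 - q + 2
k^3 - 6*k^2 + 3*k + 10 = (k - 5)*(k - 2)*(k + 1)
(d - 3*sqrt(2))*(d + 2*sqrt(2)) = d^2 - sqrt(2)*d - 12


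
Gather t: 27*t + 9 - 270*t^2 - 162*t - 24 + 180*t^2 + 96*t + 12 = -90*t^2 - 39*t - 3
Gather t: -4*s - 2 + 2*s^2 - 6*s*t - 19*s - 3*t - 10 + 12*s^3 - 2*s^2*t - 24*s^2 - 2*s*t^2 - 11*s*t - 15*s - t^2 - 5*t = 12*s^3 - 22*s^2 - 38*s + t^2*(-2*s - 1) + t*(-2*s^2 - 17*s - 8) - 12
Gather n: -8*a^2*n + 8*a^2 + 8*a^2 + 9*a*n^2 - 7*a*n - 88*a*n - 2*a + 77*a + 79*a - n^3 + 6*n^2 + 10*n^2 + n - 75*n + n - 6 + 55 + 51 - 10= 16*a^2 + 154*a - n^3 + n^2*(9*a + 16) + n*(-8*a^2 - 95*a - 73) + 90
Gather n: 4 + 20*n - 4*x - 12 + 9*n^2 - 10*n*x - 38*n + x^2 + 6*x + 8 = 9*n^2 + n*(-10*x - 18) + x^2 + 2*x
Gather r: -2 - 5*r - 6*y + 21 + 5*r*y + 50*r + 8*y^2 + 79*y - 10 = r*(5*y + 45) + 8*y^2 + 73*y + 9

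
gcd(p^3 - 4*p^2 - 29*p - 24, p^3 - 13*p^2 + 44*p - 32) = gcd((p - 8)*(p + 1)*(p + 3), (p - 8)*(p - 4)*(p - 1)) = p - 8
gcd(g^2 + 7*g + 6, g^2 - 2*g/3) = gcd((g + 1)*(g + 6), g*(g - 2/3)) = 1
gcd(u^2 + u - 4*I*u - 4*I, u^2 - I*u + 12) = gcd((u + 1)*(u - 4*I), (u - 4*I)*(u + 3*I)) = u - 4*I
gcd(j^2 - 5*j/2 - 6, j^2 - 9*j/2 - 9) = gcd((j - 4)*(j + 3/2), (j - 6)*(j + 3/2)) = j + 3/2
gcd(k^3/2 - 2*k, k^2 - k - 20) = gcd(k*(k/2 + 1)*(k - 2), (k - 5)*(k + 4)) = 1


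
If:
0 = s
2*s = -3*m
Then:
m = 0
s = 0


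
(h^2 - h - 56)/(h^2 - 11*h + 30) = (h^2 - h - 56)/(h^2 - 11*h + 30)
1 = 1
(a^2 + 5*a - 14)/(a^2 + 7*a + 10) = (a^2 + 5*a - 14)/(a^2 + 7*a + 10)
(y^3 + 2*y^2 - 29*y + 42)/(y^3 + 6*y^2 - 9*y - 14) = (y - 3)/(y + 1)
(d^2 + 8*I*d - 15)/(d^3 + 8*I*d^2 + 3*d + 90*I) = (d + 3*I)/(d^2 + 3*I*d + 18)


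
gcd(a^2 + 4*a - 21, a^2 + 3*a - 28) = a + 7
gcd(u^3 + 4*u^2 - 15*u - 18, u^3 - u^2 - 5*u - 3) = u^2 - 2*u - 3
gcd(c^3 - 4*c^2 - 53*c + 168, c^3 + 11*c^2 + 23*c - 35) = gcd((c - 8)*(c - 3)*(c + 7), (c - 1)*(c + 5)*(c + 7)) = c + 7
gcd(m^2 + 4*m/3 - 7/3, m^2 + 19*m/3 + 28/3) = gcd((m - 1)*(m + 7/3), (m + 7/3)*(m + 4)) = m + 7/3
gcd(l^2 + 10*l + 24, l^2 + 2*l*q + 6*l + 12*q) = l + 6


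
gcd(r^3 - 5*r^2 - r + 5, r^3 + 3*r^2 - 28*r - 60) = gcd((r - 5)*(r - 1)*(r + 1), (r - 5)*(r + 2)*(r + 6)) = r - 5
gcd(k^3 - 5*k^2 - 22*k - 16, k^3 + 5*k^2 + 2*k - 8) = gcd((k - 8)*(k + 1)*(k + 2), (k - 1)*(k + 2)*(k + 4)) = k + 2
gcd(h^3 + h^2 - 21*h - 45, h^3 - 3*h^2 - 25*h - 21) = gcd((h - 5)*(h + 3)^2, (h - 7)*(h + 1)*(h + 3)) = h + 3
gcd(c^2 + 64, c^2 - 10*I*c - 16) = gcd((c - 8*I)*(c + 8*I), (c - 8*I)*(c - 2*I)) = c - 8*I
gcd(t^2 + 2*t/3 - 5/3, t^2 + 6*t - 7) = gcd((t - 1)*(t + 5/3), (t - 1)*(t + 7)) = t - 1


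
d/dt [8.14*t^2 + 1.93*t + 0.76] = 16.28*t + 1.93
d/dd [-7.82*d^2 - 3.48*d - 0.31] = -15.64*d - 3.48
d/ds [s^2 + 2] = 2*s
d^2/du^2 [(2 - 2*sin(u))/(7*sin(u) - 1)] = 12*(-7*sin(u)^2 - sin(u) + 14)/(7*sin(u) - 1)^3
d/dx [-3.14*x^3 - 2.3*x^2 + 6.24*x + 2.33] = -9.42*x^2 - 4.6*x + 6.24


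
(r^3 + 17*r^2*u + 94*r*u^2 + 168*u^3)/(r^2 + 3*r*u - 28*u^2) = (r^2 + 10*r*u + 24*u^2)/(r - 4*u)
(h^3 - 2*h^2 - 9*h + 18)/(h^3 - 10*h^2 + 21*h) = (h^2 + h - 6)/(h*(h - 7))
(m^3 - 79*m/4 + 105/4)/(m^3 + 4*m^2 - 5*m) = (m^2 - 5*m + 21/4)/(m*(m - 1))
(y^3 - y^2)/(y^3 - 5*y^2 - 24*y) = y*(1 - y)/(-y^2 + 5*y + 24)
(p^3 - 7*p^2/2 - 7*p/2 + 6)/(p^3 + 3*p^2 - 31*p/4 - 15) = 2*(p^2 - 5*p + 4)/(2*p^2 + 3*p - 20)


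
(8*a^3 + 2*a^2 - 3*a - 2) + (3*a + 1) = 8*a^3 + 2*a^2 - 1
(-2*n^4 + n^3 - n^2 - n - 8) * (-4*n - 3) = 8*n^5 + 2*n^4 + n^3 + 7*n^2 + 35*n + 24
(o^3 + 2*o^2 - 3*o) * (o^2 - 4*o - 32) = o^5 - 2*o^4 - 43*o^3 - 52*o^2 + 96*o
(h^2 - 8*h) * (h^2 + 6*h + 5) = h^4 - 2*h^3 - 43*h^2 - 40*h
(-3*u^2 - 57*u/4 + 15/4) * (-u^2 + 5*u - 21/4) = 3*u^4 - 3*u^3/4 - 237*u^2/4 + 1497*u/16 - 315/16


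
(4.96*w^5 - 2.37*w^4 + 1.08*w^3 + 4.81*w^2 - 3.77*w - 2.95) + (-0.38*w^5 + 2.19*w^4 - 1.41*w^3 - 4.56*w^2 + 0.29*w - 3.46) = 4.58*w^5 - 0.18*w^4 - 0.33*w^3 + 0.25*w^2 - 3.48*w - 6.41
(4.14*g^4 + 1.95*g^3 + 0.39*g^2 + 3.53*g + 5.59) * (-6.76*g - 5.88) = -27.9864*g^5 - 37.5252*g^4 - 14.1024*g^3 - 26.156*g^2 - 58.5448*g - 32.8692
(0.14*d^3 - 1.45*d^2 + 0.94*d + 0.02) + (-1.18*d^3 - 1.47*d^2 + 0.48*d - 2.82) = -1.04*d^3 - 2.92*d^2 + 1.42*d - 2.8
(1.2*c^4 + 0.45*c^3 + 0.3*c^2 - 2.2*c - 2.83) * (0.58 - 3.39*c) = -4.068*c^5 - 0.8295*c^4 - 0.756*c^3 + 7.632*c^2 + 8.3177*c - 1.6414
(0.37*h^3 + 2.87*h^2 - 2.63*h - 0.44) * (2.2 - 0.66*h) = -0.2442*h^4 - 1.0802*h^3 + 8.0498*h^2 - 5.4956*h - 0.968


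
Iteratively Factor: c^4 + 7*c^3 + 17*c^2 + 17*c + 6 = (c + 2)*(c^3 + 5*c^2 + 7*c + 3) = (c + 2)*(c + 3)*(c^2 + 2*c + 1) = (c + 1)*(c + 2)*(c + 3)*(c + 1)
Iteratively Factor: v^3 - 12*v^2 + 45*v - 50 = (v - 2)*(v^2 - 10*v + 25) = (v - 5)*(v - 2)*(v - 5)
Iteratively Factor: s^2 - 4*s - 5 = (s - 5)*(s + 1)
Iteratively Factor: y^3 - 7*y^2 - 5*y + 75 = (y + 3)*(y^2 - 10*y + 25) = (y - 5)*(y + 3)*(y - 5)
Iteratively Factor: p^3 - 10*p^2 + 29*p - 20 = (p - 1)*(p^2 - 9*p + 20) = (p - 4)*(p - 1)*(p - 5)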